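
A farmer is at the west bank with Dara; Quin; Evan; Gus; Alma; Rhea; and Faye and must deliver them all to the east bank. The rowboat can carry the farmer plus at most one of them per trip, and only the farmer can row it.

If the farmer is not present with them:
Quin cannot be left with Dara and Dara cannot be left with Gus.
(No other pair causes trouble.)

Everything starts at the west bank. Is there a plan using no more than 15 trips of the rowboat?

Yes — this plan uses 15 crossings (≤ 15):
1. Farmer goes to the east bank with Dara.  [the west bank: Alma, Evan, Faye, Gus, Quin, Rhea | the east bank: Dara]
2. Farmer goes back to the west bank alone.  [the west bank: Alma, Evan, Faye, Gus, Quin, Rhea | the east bank: Dara]
3. Farmer goes to the east bank with Quin.  [the west bank: Alma, Evan, Faye, Gus, Rhea | the east bank: Dara, Quin]
4. Farmer goes back to the west bank with Dara.  [the west bank: Alma, Dara, Evan, Faye, Gus, Rhea | the east bank: Quin]
5. Farmer goes to the east bank with Gus.  [the west bank: Alma, Dara, Evan, Faye, Rhea | the east bank: Gus, Quin]
6. Farmer goes back to the west bank alone.  [the west bank: Alma, Dara, Evan, Faye, Rhea | the east bank: Gus, Quin]
7. Farmer goes to the east bank with Evan.  [the west bank: Alma, Dara, Faye, Rhea | the east bank: Evan, Gus, Quin]
8. Farmer goes back to the west bank alone.  [the west bank: Alma, Dara, Faye, Rhea | the east bank: Evan, Gus, Quin]
9. Farmer goes to the east bank with Alma.  [the west bank: Dara, Faye, Rhea | the east bank: Alma, Evan, Gus, Quin]
10. Farmer goes back to the west bank alone.  [the west bank: Dara, Faye, Rhea | the east bank: Alma, Evan, Gus, Quin]
11. Farmer goes to the east bank with Rhea.  [the west bank: Dara, Faye | the east bank: Alma, Evan, Gus, Quin, Rhea]
12. Farmer goes back to the west bank alone.  [the west bank: Dara, Faye | the east bank: Alma, Evan, Gus, Quin, Rhea]
13. Farmer goes to the east bank with Faye.  [the west bank: Dara | the east bank: Alma, Evan, Faye, Gus, Quin, Rhea]
14. Farmer goes back to the west bank alone.  [the west bank: Dara | the east bank: Alma, Evan, Faye, Gus, Quin, Rhea]
15. Farmer goes to the east bank with Dara.  [the west bank: — | the east bank: Alma, Dara, Evan, Faye, Gus, Quin, Rhea]

Yes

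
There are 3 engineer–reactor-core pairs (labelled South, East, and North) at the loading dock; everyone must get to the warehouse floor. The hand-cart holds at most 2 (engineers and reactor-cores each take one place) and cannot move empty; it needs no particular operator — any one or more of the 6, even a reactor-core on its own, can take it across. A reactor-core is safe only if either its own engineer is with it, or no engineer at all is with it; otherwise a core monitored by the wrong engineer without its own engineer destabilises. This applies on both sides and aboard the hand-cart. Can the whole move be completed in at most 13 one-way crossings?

Yes

Yes — this plan uses 11 crossings (≤ 13):
1. engineer South and reactor-core South cross → the warehouse floor.
2. engineer South crosses ← the loading dock.
3. reactor-core East and reactor-core North cross → the warehouse floor.
4. reactor-core South crosses ← the loading dock.
5. engineer East and engineer North cross → the warehouse floor.
6. engineer East and reactor-core East cross ← the loading dock.
7. engineer East and engineer South cross → the warehouse floor.
8. reactor-core North crosses ← the loading dock.
9. reactor-core East and reactor-core South cross → the warehouse floor.
10. engineer North crosses ← the loading dock.
11. engineer North and reactor-core North cross → the warehouse floor.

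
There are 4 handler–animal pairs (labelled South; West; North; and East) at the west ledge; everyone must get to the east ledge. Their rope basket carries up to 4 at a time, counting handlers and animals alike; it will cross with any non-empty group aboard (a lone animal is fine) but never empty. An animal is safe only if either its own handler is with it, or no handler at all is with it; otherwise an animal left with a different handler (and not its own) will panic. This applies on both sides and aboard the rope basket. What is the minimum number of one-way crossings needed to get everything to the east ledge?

5

Counting alone: each trip to the east ledge takes at most 4 across and each return brings at least 1 back, so after t trips out (and t−1 returns) at most 4t − (t−1) of the 8 are across; that first reaches 8 at t = 3, so at least 5 crossings are needed.
The plan below uses exactly 5 crossings, so it is optimal:
1. animal South and handler South cross → the east ledge.
2. handler South crosses ← the west ledge.
3. handler East, handler North, handler South, and handler West cross → the east ledge.
4. animal South crosses ← the west ledge.
5. animal East, animal North, animal South, and animal West cross → the east ledge.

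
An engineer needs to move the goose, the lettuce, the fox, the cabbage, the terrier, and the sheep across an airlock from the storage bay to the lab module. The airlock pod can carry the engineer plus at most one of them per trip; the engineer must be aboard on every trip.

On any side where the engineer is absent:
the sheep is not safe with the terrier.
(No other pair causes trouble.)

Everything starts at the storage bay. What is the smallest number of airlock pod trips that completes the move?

11

Counting alone: the engineer can take at most 1 across per trip to the lab module, so moving all 6 needs at least 6 loaded trips out, with a return between consecutive ones — at least 11 crossings.
The plan below uses exactly 11 crossings, so it is optimal:
1. Engineer goes to the lab module with the terrier.
2. Engineer goes back to the storage bay alone.
3. Engineer goes to the lab module with the goose.
4. Engineer goes back to the storage bay alone.
5. Engineer goes to the lab module with the lettuce.
6. Engineer goes back to the storage bay alone.
7. Engineer goes to the lab module with the fox.
8. Engineer goes back to the storage bay alone.
9. Engineer goes to the lab module with the cabbage.
10. Engineer goes back to the storage bay alone.
11. Engineer goes to the lab module with the sheep.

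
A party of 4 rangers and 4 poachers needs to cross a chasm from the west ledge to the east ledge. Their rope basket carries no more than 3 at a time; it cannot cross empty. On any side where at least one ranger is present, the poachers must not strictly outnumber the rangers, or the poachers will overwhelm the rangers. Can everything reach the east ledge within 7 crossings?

Counting alone: each trip to the east ledge takes at most 3 across and each return brings at least 1 back, so after t trips out (and t−1 returns) at most 3t − (t−1) of the 8 are across; that first reaches 8 at t = 4, so at least 7 crossings are needed.
The safety rule pushes this higher. Following every safe sequence of crossings, the most of the 8 that can be at the east ledge as the rope basket arrives there on crossing 7 is 7 — never all 8.
So the move cannot be finished within 7 crossings. (The shortest complete plan takes 9:)
1. 2 poachers → the east ledge.  (the west ledge: 4R 2P; the east ledge: 0R 2P)
2. 1 poacher ← the west ledge.  (the west ledge: 4R 3P; the east ledge: 0R 1P)
3. 3 poachers → the east ledge.  (the west ledge: 4R 0P; the east ledge: 0R 4P)
4. 1 poacher ← the west ledge.  (the west ledge: 4R 1P; the east ledge: 0R 3P)
5. 3 rangers → the east ledge.  (the west ledge: 1R 1P; the east ledge: 3R 3P)
6. 1 ranger and 1 poacher ← the west ledge.  (the west ledge: 2R 2P; the east ledge: 2R 2P)
7. 2 rangers → the east ledge.  (the west ledge: 0R 2P; the east ledge: 4R 2P)
8. 1 poacher ← the west ledge.  (the west ledge: 0R 3P; the east ledge: 4R 1P)
9. 3 poachers → the east ledge.  (the west ledge: 0R 0P; the east ledge: 4R 4P)

No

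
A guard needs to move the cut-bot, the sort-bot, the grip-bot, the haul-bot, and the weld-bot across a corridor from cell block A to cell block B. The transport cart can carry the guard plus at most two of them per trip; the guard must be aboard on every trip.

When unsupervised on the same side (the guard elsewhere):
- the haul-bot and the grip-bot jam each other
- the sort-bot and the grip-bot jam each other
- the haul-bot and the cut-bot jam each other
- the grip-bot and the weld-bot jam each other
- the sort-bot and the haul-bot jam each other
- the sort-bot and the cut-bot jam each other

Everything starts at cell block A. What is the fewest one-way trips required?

impossible

Whatever the first load, the items left behind include a forbidden pair without the guard. No opening move is safe, so no plan exists.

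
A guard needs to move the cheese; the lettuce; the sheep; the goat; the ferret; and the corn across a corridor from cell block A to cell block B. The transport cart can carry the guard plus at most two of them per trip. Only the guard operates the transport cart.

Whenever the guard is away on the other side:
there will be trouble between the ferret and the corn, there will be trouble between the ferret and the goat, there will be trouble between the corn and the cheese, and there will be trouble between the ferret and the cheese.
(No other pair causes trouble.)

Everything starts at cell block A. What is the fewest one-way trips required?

9

Counting alone: the guard can take at most 2 across per trip to cell block B, so moving all 6 needs at least 3 loaded trips out, with a return between consecutive ones — at least 5 crossings.
The safety rule pushes this higher. Following every safe sequence of crossings, the most of the 6 that can be at cell block B as the transport cart arrives there on crossings 5, 7 is 4, 5 respectively — never all 6.
So no plan with fewer than 9 crossings exists, and this one achieves 9:
1. Guard goes to cell block B with the cheese and the ferret.  [cell block A: the corn, the goat, the lettuce, the sheep | cell block B: the cheese, the ferret]
2. Guard goes back to cell block A with the cheese.  [cell block A: the cheese, the corn, the goat, the lettuce, the sheep | cell block B: the ferret]
3. Guard goes to cell block B with the cheese and the lettuce.  [cell block A: the corn, the goat, the sheep | cell block B: the cheese, the ferret, the lettuce]
4. Guard goes back to cell block A with the cheese.  [cell block A: the cheese, the corn, the goat, the sheep | cell block B: the ferret, the lettuce]
5. Guard goes to cell block B with the cheese and the sheep.  [cell block A: the corn, the goat | cell block B: the cheese, the ferret, the lettuce, the sheep]
6. Guard goes back to cell block A with the cheese.  [cell block A: the cheese, the corn, the goat | cell block B: the ferret, the lettuce, the sheep]
7. Guard goes to cell block B with the cheese and the goat.  [cell block A: the corn | cell block B: the cheese, the ferret, the goat, the lettuce, the sheep]
8. Guard goes back to cell block A with the ferret.  [cell block A: the corn, the ferret | cell block B: the cheese, the goat, the lettuce, the sheep]
9. Guard goes to cell block B with the corn and the ferret.  [cell block A: — | cell block B: the cheese, the corn, the ferret, the goat, the lettuce, the sheep]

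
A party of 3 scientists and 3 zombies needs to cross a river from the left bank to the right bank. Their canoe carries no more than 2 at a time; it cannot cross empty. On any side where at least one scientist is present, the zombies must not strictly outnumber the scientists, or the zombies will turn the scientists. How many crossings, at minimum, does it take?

Counting alone: each trip to the right bank takes at most 2 across and each return brings at least 1 back, so after t trips out (and t−1 returns) at most 2t − (t−1) of the 6 are across; that first reaches 6 at t = 5, so at least 9 crossings are needed.
The safety rule pushes this higher. Following every safe sequence of crossings, the most of the 6 that can be at the right bank as the canoe arrives there on crossing 9 is 5 — never all 6.
So no plan with fewer than 11 crossings exists, and this one achieves 11:
1. 2 zombies → the right bank.  (the left bank: 3S 1Z; the right bank: 0S 2Z)
2. 1 zombie ← the left bank.  (the left bank: 3S 2Z; the right bank: 0S 1Z)
3. 2 zombies → the right bank.  (the left bank: 3S 0Z; the right bank: 0S 3Z)
4. 1 zombie ← the left bank.  (the left bank: 3S 1Z; the right bank: 0S 2Z)
5. 2 scientists → the right bank.  (the left bank: 1S 1Z; the right bank: 2S 2Z)
6. 1 scientist and 1 zombie ← the left bank.  (the left bank: 2S 2Z; the right bank: 1S 1Z)
7. 2 scientists → the right bank.  (the left bank: 0S 2Z; the right bank: 3S 1Z)
8. 1 zombie ← the left bank.  (the left bank: 0S 3Z; the right bank: 3S 0Z)
9. 2 zombies → the right bank.  (the left bank: 0S 1Z; the right bank: 3S 2Z)
10. 1 zombie ← the left bank.  (the left bank: 0S 2Z; the right bank: 3S 1Z)
11. 2 zombies → the right bank.  (the left bank: 0S 0Z; the right bank: 3S 3Z)

11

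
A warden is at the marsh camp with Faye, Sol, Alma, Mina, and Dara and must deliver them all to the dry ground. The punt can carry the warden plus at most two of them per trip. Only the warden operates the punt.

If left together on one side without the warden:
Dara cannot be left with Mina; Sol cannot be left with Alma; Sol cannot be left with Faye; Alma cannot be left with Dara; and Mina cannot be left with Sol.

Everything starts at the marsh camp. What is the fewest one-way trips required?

7

Counting alone: the warden can take at most 2 across per trip to the dry ground, so moving all 5 needs at least 3 loaded trips out, with a return between consecutive ones — at least 5 crossings.
The safety rule pushes this higher. Following every safe sequence of crossings, the most of the 5 that can be at the dry ground as the punt arrives there on crossing 5 is 4 — never all 5.
So no plan with fewer than 7 crossings exists, and this one achieves 7:
1. Warden goes to the dry ground with Dara and Sol.
2. Warden goes back to the marsh camp alone.
3. Warden goes to the dry ground with Faye.
4. Warden goes back to the marsh camp with Sol.
5. Warden goes to the dry ground with Alma and Mina.
6. Warden goes back to the marsh camp with Dara.
7. Warden goes to the dry ground with Dara and Sol.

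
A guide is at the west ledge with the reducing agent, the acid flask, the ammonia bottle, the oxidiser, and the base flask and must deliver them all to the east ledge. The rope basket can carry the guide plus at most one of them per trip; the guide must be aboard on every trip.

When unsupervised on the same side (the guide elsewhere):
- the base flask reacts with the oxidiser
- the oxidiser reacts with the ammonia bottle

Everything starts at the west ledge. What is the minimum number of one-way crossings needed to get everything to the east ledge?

11

Counting alone: the guide can take at most 1 across per trip to the east ledge, so moving all 5 needs at least 5 loaded trips out, with a return between consecutive ones — at least 9 crossings.
The safety rule pushes this higher. Following every safe sequence of crossings, the most of the 5 that can be at the east ledge as the rope basket arrives there on crossing 9 is 4 — never all 5.
So no plan with fewer than 11 crossings exists, and this one achieves 11:
1. Guide goes to the east ledge with the oxidiser.  [the west ledge: the acid flask, the ammonia bottle, the base flask, the reducing agent | the east ledge: the oxidiser]
2. Guide goes back to the west ledge alone.  [the west ledge: the acid flask, the ammonia bottle, the base flask, the reducing agent | the east ledge: the oxidiser]
3. Guide goes to the east ledge with the reducing agent.  [the west ledge: the acid flask, the ammonia bottle, the base flask | the east ledge: the oxidiser, the reducing agent]
4. Guide goes back to the west ledge alone.  [the west ledge: the acid flask, the ammonia bottle, the base flask | the east ledge: the oxidiser, the reducing agent]
5. Guide goes to the east ledge with the acid flask.  [the west ledge: the ammonia bottle, the base flask | the east ledge: the acid flask, the oxidiser, the reducing agent]
6. Guide goes back to the west ledge alone.  [the west ledge: the ammonia bottle, the base flask | the east ledge: the acid flask, the oxidiser, the reducing agent]
7. Guide goes to the east ledge with the ammonia bottle.  [the west ledge: the base flask | the east ledge: the acid flask, the ammonia bottle, the oxidiser, the reducing agent]
8. Guide goes back to the west ledge with the oxidiser.  [the west ledge: the base flask, the oxidiser | the east ledge: the acid flask, the ammonia bottle, the reducing agent]
9. Guide goes to the east ledge with the base flask.  [the west ledge: the oxidiser | the east ledge: the acid flask, the ammonia bottle, the base flask, the reducing agent]
10. Guide goes back to the west ledge alone.  [the west ledge: the oxidiser | the east ledge: the acid flask, the ammonia bottle, the base flask, the reducing agent]
11. Guide goes to the east ledge with the oxidiser.  [the west ledge: — | the east ledge: the acid flask, the ammonia bottle, the base flask, the oxidiser, the reducing agent]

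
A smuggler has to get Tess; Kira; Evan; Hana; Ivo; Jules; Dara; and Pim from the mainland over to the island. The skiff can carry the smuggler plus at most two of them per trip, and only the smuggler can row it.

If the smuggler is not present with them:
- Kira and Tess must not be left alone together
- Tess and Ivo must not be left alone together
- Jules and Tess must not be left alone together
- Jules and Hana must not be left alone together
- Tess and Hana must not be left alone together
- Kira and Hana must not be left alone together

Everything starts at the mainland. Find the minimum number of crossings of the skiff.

Counting alone: the smuggler can take at most 2 across per trip to the island, so moving all 8 needs at least 4 loaded trips out, with a return between consecutive ones — at least 7 crossings.
The safety rule pushes this higher. Following every safe sequence of crossings, the most of the 8 that can be at the island as the skiff arrives there on crossings 7, 9, 11 is 5, 6, 7 respectively — never all 8.
So no plan with fewer than 13 crossings exists, and this one achieves 13:
1. Smuggler goes to the island with Hana and Tess.
2. Smuggler goes back to the mainland with Tess.
3. Smuggler goes to the island with Evan and Tess.
4. Smuggler goes back to the mainland with Tess.
5. Smuggler goes to the island with Ivo and Tess.
6. Smuggler goes back to the mainland with Tess.
7. Smuggler goes to the island with Dara and Tess.
8. Smuggler goes back to the mainland with Tess.
9. Smuggler goes to the island with Pim and Tess.
10. Smuggler goes back to the mainland with Tess.
11. Smuggler goes to the island with Jules and Kira.
12. Smuggler goes back to the mainland with Hana.
13. Smuggler goes to the island with Hana and Tess.

13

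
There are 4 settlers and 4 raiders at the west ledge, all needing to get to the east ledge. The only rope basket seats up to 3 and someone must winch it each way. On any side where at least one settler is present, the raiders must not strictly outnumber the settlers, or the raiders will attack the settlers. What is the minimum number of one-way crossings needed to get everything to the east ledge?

9

Counting alone: each trip to the east ledge takes at most 3 across and each return brings at least 1 back, so after t trips out (and t−1 returns) at most 3t − (t−1) of the 8 are across; that first reaches 8 at t = 4, so at least 7 crossings are needed.
The safety rule pushes this higher. Following every safe sequence of crossings, the most of the 8 that can be at the east ledge as the rope basket arrives there on crossing 7 is 7 — never all 8.
So no plan with fewer than 9 crossings exists, and this one achieves 9:
1. 2 raiders → the east ledge.  (the west ledge: 4S 2R; the east ledge: 0S 2R)
2. 1 raider ← the west ledge.  (the west ledge: 4S 3R; the east ledge: 0S 1R)
3. 3 raiders → the east ledge.  (the west ledge: 4S 0R; the east ledge: 0S 4R)
4. 1 raider ← the west ledge.  (the west ledge: 4S 1R; the east ledge: 0S 3R)
5. 3 settlers → the east ledge.  (the west ledge: 1S 1R; the east ledge: 3S 3R)
6. 1 settler and 1 raider ← the west ledge.  (the west ledge: 2S 2R; the east ledge: 2S 2R)
7. 2 settlers → the east ledge.  (the west ledge: 0S 2R; the east ledge: 4S 2R)
8. 1 raider ← the west ledge.  (the west ledge: 0S 3R; the east ledge: 4S 1R)
9. 3 raiders → the east ledge.  (the west ledge: 0S 0R; the east ledge: 4S 4R)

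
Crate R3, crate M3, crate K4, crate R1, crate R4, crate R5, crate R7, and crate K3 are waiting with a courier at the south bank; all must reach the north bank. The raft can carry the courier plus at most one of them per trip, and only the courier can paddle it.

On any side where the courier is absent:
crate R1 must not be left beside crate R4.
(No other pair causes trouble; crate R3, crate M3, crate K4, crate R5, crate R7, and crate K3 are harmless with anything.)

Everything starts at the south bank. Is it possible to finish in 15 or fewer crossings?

Yes

Yes — this plan uses 15 crossings (≤ 15):
1. Courier goes to the north bank with crate R1.  [the south bank: crate K3, crate K4, crate M3, crate R3, crate R4, crate R5, crate R7 | the north bank: crate R1]
2. Courier goes back to the south bank alone.  [the south bank: crate K3, crate K4, crate M3, crate R3, crate R4, crate R5, crate R7 | the north bank: crate R1]
3. Courier goes to the north bank with crate R3.  [the south bank: crate K3, crate K4, crate M3, crate R4, crate R5, crate R7 | the north bank: crate R1, crate R3]
4. Courier goes back to the south bank alone.  [the south bank: crate K3, crate K4, crate M3, crate R4, crate R5, crate R7 | the north bank: crate R1, crate R3]
5. Courier goes to the north bank with crate M3.  [the south bank: crate K3, crate K4, crate R4, crate R5, crate R7 | the north bank: crate M3, crate R1, crate R3]
6. Courier goes back to the south bank alone.  [the south bank: crate K3, crate K4, crate R4, crate R5, crate R7 | the north bank: crate M3, crate R1, crate R3]
7. Courier goes to the north bank with crate K4.  [the south bank: crate K3, crate R4, crate R5, crate R7 | the north bank: crate K4, crate M3, crate R1, crate R3]
8. Courier goes back to the south bank alone.  [the south bank: crate K3, crate R4, crate R5, crate R7 | the north bank: crate K4, crate M3, crate R1, crate R3]
9. Courier goes to the north bank with crate R5.  [the south bank: crate K3, crate R4, crate R7 | the north bank: crate K4, crate M3, crate R1, crate R3, crate R5]
10. Courier goes back to the south bank alone.  [the south bank: crate K3, crate R4, crate R7 | the north bank: crate K4, crate M3, crate R1, crate R3, crate R5]
11. Courier goes to the north bank with crate R7.  [the south bank: crate K3, crate R4 | the north bank: crate K4, crate M3, crate R1, crate R3, crate R5, crate R7]
12. Courier goes back to the south bank alone.  [the south bank: crate K3, crate R4 | the north bank: crate K4, crate M3, crate R1, crate R3, crate R5, crate R7]
13. Courier goes to the north bank with crate K3.  [the south bank: crate R4 | the north bank: crate K3, crate K4, crate M3, crate R1, crate R3, crate R5, crate R7]
14. Courier goes back to the south bank alone.  [the south bank: crate R4 | the north bank: crate K3, crate K4, crate M3, crate R1, crate R3, crate R5, crate R7]
15. Courier goes to the north bank with crate R4.  [the south bank: — | the north bank: crate K3, crate K4, crate M3, crate R1, crate R3, crate R4, crate R5, crate R7]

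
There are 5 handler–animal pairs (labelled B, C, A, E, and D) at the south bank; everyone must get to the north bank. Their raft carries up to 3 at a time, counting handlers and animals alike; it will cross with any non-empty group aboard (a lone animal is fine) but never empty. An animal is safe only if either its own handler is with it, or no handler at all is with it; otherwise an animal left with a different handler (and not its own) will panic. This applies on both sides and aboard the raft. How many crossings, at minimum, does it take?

Counting alone: each trip to the north bank takes at most 3 across and each return brings at least 1 back, so after t trips out (and t−1 returns) at most 3t − (t−1) of the 10 are across; that first reaches 10 at t = 5, so at least 9 crossings are needed.
The safety rule pushes this higher. Following every safe sequence of crossings, the most of the 10 that can be at the north bank as the raft arrives there on crossing 9 is 9 — never all 10.
So no plan with fewer than 11 crossings exists, and this one achieves 11:
1. animal B and handler B cross → the north bank.
2. handler B crosses ← the south bank.
3. animal A, animal C, and animal E cross → the north bank.
4. animal B crosses ← the south bank.
5. handler A, handler C, and handler E cross → the north bank.
6. animal C and handler C cross ← the south bank.
7. handler B, handler C, and handler D cross → the north bank.
8. animal A crosses ← the south bank.
9. animal B and animal C cross → the north bank.
10. animal B crosses ← the south bank.
11. animal A, animal B, and animal D cross → the north bank.

11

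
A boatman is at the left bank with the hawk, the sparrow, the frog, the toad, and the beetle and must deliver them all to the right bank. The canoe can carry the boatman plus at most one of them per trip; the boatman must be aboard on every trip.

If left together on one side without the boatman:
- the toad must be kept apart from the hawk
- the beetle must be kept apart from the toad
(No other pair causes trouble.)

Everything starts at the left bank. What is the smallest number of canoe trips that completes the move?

Counting alone: the boatman can take at most 1 across per trip to the right bank, so moving all 5 needs at least 5 loaded trips out, with a return between consecutive ones — at least 9 crossings.
The safety rule pushes this higher. Following every safe sequence of crossings, the most of the 5 that can be at the right bank as the canoe arrives there on crossing 9 is 4 — never all 5.
So no plan with fewer than 11 crossings exists, and this one achieves 11:
1. Boatman goes to the right bank with the toad.
2. Boatman goes back to the left bank alone.
3. Boatman goes to the right bank with the hawk.
4. Boatman goes back to the left bank with the toad.
5. Boatman goes to the right bank with the beetle.
6. Boatman goes back to the left bank alone.
7. Boatman goes to the right bank with the sparrow.
8. Boatman goes back to the left bank alone.
9. Boatman goes to the right bank with the frog.
10. Boatman goes back to the left bank alone.
11. Boatman goes to the right bank with the toad.

11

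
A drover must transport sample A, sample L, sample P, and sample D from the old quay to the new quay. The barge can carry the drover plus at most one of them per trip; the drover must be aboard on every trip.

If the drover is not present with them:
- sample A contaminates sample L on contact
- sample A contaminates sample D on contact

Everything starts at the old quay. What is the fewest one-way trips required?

Counting alone: the drover can take at most 1 across per trip to the new quay, so moving all 4 needs at least 4 loaded trips out, with a return between consecutive ones — at least 7 crossings.
The safety rule pushes this higher. Following every safe sequence of crossings, the most of the 4 that can be at the new quay as the barge arrives there on crossing 7 is 3 — never all 4.
So no plan with fewer than 9 crossings exists, and this one achieves 9:
1. Drover goes to the new quay with sample A.  [the old quay: sample D, sample L, sample P | the new quay: sample A]
2. Drover goes back to the old quay alone.  [the old quay: sample D, sample L, sample P | the new quay: sample A]
3. Drover goes to the new quay with sample L.  [the old quay: sample D, sample P | the new quay: sample A, sample L]
4. Drover goes back to the old quay with sample A.  [the old quay: sample A, sample D, sample P | the new quay: sample L]
5. Drover goes to the new quay with sample D.  [the old quay: sample A, sample P | the new quay: sample D, sample L]
6. Drover goes back to the old quay alone.  [the old quay: sample A, sample P | the new quay: sample D, sample L]
7. Drover goes to the new quay with sample P.  [the old quay: sample A | the new quay: sample D, sample L, sample P]
8. Drover goes back to the old quay alone.  [the old quay: sample A | the new quay: sample D, sample L, sample P]
9. Drover goes to the new quay with sample A.  [the old quay: — | the new quay: sample A, sample D, sample L, sample P]

9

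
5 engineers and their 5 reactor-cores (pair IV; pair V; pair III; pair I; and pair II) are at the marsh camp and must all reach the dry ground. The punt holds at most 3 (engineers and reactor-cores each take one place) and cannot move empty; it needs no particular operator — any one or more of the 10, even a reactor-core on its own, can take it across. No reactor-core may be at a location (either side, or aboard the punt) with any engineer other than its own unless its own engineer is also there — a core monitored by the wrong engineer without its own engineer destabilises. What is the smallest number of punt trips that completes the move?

11

Counting alone: each trip to the dry ground takes at most 3 across and each return brings at least 1 back, so after t trips out (and t−1 returns) at most 3t − (t−1) of the 10 are across; that first reaches 10 at t = 5, so at least 9 crossings are needed.
The safety rule pushes this higher. Following every safe sequence of crossings, the most of the 10 that can be at the dry ground as the punt arrives there on crossing 9 is 9 — never all 10.
So no plan with fewer than 11 crossings exists, and this one achieves 11:
1. engineer IV and reactor-core IV cross → the dry ground.
2. engineer IV crosses ← the marsh camp.
3. reactor-core I, reactor-core III, and reactor-core V cross → the dry ground.
4. reactor-core IV crosses ← the marsh camp.
5. engineer I, engineer III, and engineer V cross → the dry ground.
6. engineer V and reactor-core V cross ← the marsh camp.
7. engineer II, engineer IV, and engineer V cross → the dry ground.
8. reactor-core III crosses ← the marsh camp.
9. reactor-core IV and reactor-core V cross → the dry ground.
10. reactor-core IV crosses ← the marsh camp.
11. reactor-core II, reactor-core III, and reactor-core IV cross → the dry ground.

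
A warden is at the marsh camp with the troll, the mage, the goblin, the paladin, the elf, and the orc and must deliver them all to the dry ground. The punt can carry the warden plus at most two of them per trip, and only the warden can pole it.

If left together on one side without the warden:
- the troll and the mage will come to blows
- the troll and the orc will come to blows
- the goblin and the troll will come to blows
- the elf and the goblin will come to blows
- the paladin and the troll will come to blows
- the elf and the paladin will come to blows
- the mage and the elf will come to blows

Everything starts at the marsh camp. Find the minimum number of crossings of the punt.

7

Counting alone: the warden can take at most 2 across per trip to the dry ground, so moving all 6 needs at least 3 loaded trips out, with a return between consecutive ones — at least 5 crossings.
The safety rule pushes this higher. Following every safe sequence of crossings, the most of the 6 that can be at the dry ground as the punt arrives there on crossing 5 is 4 — never all 6.
So no plan with fewer than 7 crossings exists, and this one achieves 7:
1. Warden goes to the dry ground with the elf and the troll.  [the marsh camp: the goblin, the mage, the orc, the paladin | the dry ground: the elf, the troll]
2. Warden goes back to the marsh camp alone.  [the marsh camp: the goblin, the mage, the orc, the paladin | the dry ground: the elf, the troll]
3. Warden goes to the dry ground with the goblin and the mage.  [the marsh camp: the orc, the paladin | the dry ground: the elf, the goblin, the mage, the troll]
4. Warden goes back to the marsh camp with the elf and the troll.  [the marsh camp: the elf, the orc, the paladin, the troll | the dry ground: the goblin, the mage]
5. Warden goes to the dry ground with the orc and the paladin.  [the marsh camp: the elf, the troll | the dry ground: the goblin, the mage, the orc, the paladin]
6. Warden goes back to the marsh camp alone.  [the marsh camp: the elf, the troll | the dry ground: the goblin, the mage, the orc, the paladin]
7. Warden goes to the dry ground with the elf and the troll.  [the marsh camp: — | the dry ground: the elf, the goblin, the mage, the orc, the paladin, the troll]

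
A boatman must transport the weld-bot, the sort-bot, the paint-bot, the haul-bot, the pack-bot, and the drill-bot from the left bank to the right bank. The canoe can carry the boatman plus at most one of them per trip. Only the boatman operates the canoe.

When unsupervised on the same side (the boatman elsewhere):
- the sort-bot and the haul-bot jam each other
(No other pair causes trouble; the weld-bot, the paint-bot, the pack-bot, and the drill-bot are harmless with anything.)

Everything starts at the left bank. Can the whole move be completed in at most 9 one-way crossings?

No

Counting alone: the boatman can take at most 1 across per trip to the right bank, so moving all 6 needs at least 6 loaded trips out, with a return between consecutive ones — at least 11 crossings.
Since 9 < 11, 9 crossings cannot be enough. (The shortest complete plan in fact takes 11:)
1. Boatman goes to the right bank with the sort-bot.
2. Boatman goes back to the left bank alone.
3. Boatman goes to the right bank with the weld-bot.
4. Boatman goes back to the left bank alone.
5. Boatman goes to the right bank with the paint-bot.
6. Boatman goes back to the left bank alone.
7. Boatman goes to the right bank with the pack-bot.
8. Boatman goes back to the left bank alone.
9. Boatman goes to the right bank with the drill-bot.
10. Boatman goes back to the left bank alone.
11. Boatman goes to the right bank with the haul-bot.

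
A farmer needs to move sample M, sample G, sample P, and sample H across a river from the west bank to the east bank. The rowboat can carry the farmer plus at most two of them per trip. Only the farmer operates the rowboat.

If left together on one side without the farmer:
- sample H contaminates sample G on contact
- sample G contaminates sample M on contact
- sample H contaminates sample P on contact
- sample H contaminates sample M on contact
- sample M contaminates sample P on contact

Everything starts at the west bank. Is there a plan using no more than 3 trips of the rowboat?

No

Counting alone: the farmer can take at most 2 across per trip to the east bank, so moving all 4 needs at least 2 loaded trips out, with a return between consecutive ones — at least 3 crossings.
The safety rule pushes this higher. Following every safe sequence of crossings, the most of the 4 that can be at the east bank as the rowboat arrives there on crossing 3 is 3 — never all 4.
So the move cannot be finished within 3 crossings. (The shortest complete plan takes 5:)
1. Farmer goes to the east bank with sample H and sample M.
2. Farmer goes back to the west bank with sample M.
3. Farmer goes to the east bank with sample G and sample P.
4. Farmer goes back to the west bank with sample H.
5. Farmer goes to the east bank with sample H and sample M.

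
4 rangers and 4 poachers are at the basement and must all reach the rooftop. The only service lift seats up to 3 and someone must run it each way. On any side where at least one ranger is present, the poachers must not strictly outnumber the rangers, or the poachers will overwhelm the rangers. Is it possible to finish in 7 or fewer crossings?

No

Counting alone: each trip to the rooftop takes at most 3 across and each return brings at least 1 back, so after t trips out (and t−1 returns) at most 3t − (t−1) of the 8 are across; that first reaches 8 at t = 4, so at least 7 crossings are needed.
The safety rule pushes this higher. Following every safe sequence of crossings, the most of the 8 that can be at the rooftop as the service lift arrives there on crossing 7 is 7 — never all 8.
So the move cannot be finished within 7 crossings. (The shortest complete plan takes 9:)
1. 2 poachers → the rooftop.  (the basement: 4R 2P; the rooftop: 0R 2P)
2. 1 poacher ← the basement.  (the basement: 4R 3P; the rooftop: 0R 1P)
3. 3 poachers → the rooftop.  (the basement: 4R 0P; the rooftop: 0R 4P)
4. 1 poacher ← the basement.  (the basement: 4R 1P; the rooftop: 0R 3P)
5. 3 rangers → the rooftop.  (the basement: 1R 1P; the rooftop: 3R 3P)
6. 1 ranger and 1 poacher ← the basement.  (the basement: 2R 2P; the rooftop: 2R 2P)
7. 2 rangers → the rooftop.  (the basement: 0R 2P; the rooftop: 4R 2P)
8. 1 poacher ← the basement.  (the basement: 0R 3P; the rooftop: 4R 1P)
9. 3 poachers → the rooftop.  (the basement: 0R 0P; the rooftop: 4R 4P)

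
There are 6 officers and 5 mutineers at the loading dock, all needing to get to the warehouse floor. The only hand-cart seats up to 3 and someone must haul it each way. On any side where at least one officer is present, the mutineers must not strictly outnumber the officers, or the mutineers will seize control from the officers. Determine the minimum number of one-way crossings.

9

Counting alone: each trip to the warehouse floor takes at most 3 across and each return brings at least 1 back, so after t trips out (and t−1 returns) at most 3t − (t−1) of the 11 are across; that first reaches 11 at t = 5, so at least 9 crossings are needed.
The plan below uses exactly 9 crossings, so it is optimal:
1. 3 mutineers → the warehouse floor.  (the loading dock: 6O 2M; the warehouse floor: 0O 3M)
2. 1 mutineer ← the loading dock.  (the loading dock: 6O 3M; the warehouse floor: 0O 2M)
3. 3 officers → the warehouse floor.  (the loading dock: 3O 3M; the warehouse floor: 3O 2M)
4. 1 officer ← the loading dock.  (the loading dock: 4O 3M; the warehouse floor: 2O 2M)
5. 2 officers and 1 mutineer → the warehouse floor.  (the loading dock: 2O 2M; the warehouse floor: 4O 3M)
6. 1 officer ← the loading dock.  (the loading dock: 3O 2M; the warehouse floor: 3O 3M)
7. 2 officers and 1 mutineer → the warehouse floor.  (the loading dock: 1O 1M; the warehouse floor: 5O 4M)
8. 1 officer ← the loading dock.  (the loading dock: 2O 1M; the warehouse floor: 4O 4M)
9. 2 officers and 1 mutineer → the warehouse floor.  (the loading dock: 0O 0M; the warehouse floor: 6O 5M)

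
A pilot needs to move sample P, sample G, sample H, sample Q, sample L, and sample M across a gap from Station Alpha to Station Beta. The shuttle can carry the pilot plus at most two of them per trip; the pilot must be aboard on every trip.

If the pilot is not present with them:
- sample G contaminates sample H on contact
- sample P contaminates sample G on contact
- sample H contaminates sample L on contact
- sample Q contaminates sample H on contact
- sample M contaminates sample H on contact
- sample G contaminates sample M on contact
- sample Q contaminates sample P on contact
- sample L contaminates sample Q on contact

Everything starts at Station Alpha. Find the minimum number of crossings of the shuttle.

Whatever the first load, the items left behind include a forbidden pair without the pilot. No opening move is safe, so no plan exists.

impossible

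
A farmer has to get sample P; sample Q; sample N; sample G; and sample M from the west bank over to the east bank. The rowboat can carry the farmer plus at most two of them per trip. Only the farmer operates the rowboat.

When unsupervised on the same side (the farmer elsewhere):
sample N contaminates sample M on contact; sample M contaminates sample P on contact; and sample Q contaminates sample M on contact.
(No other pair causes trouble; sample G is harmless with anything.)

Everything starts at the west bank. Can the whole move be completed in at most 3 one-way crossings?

Counting alone: the farmer can take at most 2 across per trip to the east bank, so moving all 5 needs at least 3 loaded trips out, with a return between consecutive ones — at least 5 crossings.
Since 3 < 5, 3 crossings cannot be enough. (The shortest complete plan in fact takes 5:)
1. Farmer goes to the east bank with sample M and sample P.  [the west bank: sample G, sample N, sample Q | the east bank: sample M, sample P]
2. Farmer goes back to the west bank with sample M.  [the west bank: sample G, sample M, sample N, sample Q | the east bank: sample P]
3. Farmer goes to the east bank with sample N and sample Q.  [the west bank: sample G, sample M | the east bank: sample N, sample P, sample Q]
4. Farmer goes back to the west bank alone.  [the west bank: sample G, sample M | the east bank: sample N, sample P, sample Q]
5. Farmer goes to the east bank with sample G and sample M.  [the west bank: — | the east bank: sample G, sample M, sample N, sample P, sample Q]

No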